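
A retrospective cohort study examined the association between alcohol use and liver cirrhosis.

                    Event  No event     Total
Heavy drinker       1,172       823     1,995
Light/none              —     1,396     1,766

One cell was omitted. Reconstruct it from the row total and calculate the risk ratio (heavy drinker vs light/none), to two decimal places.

The missing cell is in the unexposed row: 1766 − 1396 = 370.
So a = 1172, b = 823, c = 370, d = 1396.
RR = [a/(a+b)] / [c/(c+d)] = (1172/1995) / (370/1766) = 0.58747/0.20951 = 2.80397

2.80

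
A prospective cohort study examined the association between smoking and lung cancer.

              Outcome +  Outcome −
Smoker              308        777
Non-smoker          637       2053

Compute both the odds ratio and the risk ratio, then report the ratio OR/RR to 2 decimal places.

1.07

Cells: a = 308, b = 777, c = 637, d = 2053.
OR = (308·2053)/(777·637) = 632324/494949 = 1.27755
Risk in exposed = 308/1085 = 0.28387; risk in unexposed = 637/2690 = 0.23680; RR = 1.19876
OR/RR = 1.27755 / 1.19876 = 1.06573
The outcome is not rare, so the OR lies further from 1 than the RR.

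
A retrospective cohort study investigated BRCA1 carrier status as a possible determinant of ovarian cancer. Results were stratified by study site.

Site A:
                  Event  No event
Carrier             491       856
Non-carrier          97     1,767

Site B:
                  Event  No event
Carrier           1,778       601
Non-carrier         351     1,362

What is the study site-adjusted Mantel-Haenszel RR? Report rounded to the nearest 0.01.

4.21

RR_MH = Σ(aᵢ·n₀ᵢ/nᵢ) / Σ(cᵢ·n₁ᵢ/nᵢ), with n₁ᵢ = aᵢ+bᵢ (exposed), n₀ᵢ = cᵢ+dᵢ (unexposed), nᵢ = n₁ᵢ+n₀ᵢ.
Stratum 1 (Site A): n₁ = 1347, n₀ = 1864, n = 3211; a·n₀/n = 491·1864/3211 = 285.0277; c·n₁/n = 97·1347/3211 = 40.6911
Stratum 2 (Site B): n₁ = 2379, n₀ = 1713, n = 4092; a·n₀/n = 1778·1713/4092 = 744.3094; c·n₁/n = 351·2379/4092 = 204.0638
RR_MH = (285.0277 + 744.3094) / (40.6911 + 204.0638) = 1029.3371 / 244.7548 = 4.20558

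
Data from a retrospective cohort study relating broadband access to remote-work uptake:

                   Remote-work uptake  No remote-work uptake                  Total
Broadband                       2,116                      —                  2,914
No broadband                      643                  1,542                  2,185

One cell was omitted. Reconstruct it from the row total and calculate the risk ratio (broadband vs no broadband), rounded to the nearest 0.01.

2.47

The missing cell is in the exposed row: 2914 − 2116 = 798.
So a = 2116, b = 798, c = 643, d = 1542.
RR = [a/(a+b)] / [c/(c+d)] = (2116/2914) / (643/2185) = 0.72615/0.29428 = 2.46755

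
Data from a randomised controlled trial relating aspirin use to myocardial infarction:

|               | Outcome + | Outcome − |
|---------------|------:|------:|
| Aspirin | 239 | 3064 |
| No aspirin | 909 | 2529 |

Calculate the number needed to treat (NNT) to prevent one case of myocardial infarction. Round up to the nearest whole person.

6

Risk in treated group = 239/3303 = 0.07236; risk in control = 909/3438 = 0.26440.
Absolute risk reduction = 0.26440 − 0.07236 = 0.19204
NNT = 1 / ARR = 1 / 0.19204 = 5.207 → round up → 6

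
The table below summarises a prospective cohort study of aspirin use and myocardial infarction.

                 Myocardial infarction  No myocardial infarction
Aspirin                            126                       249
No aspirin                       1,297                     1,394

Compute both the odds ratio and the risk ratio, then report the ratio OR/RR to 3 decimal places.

0.780

Cells: a = 126, b = 249, c = 1297, d = 1394.
OR = (126·1394)/(249·1297) = 175644/322953 = 0.54387
Risk in exposed = 126/375 = 0.33600; risk in unexposed = 1297/2691 = 0.48198; RR = 0.69713
OR/RR = 0.54387 / 0.69713 = 0.78016
The outcome is not rare, so the OR lies further from 1 than the RR.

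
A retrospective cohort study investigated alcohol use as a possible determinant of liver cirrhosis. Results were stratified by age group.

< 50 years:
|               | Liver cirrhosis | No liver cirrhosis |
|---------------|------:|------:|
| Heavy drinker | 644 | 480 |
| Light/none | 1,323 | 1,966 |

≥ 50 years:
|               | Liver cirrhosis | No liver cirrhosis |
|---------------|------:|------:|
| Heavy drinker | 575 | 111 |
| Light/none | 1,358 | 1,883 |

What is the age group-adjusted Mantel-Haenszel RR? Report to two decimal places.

1.66

RR_MH = Σ(aᵢ·n₀ᵢ/nᵢ) / Σ(cᵢ·n₁ᵢ/nᵢ), with n₁ᵢ = aᵢ+bᵢ (exposed), n₀ᵢ = cᵢ+dᵢ (unexposed), nᵢ = n₁ᵢ+n₀ᵢ.
Stratum 1 (< 50 years): n₁ = 1124, n₀ = 3289, n = 4413; a·n₀/n = 644·3289/4413 = 479.9719; c·n₁/n = 1323·1124/4413 = 336.9708
Stratum 2 (≥ 50 years): n₁ = 686, n₀ = 3241, n = 3927; a·n₀/n = 575·3241/3927 = 474.5544; c·n₁/n = 1358·686/3927 = 237.2264
RR_MH = (479.9719 + 474.5544) / (336.9708 + 237.2264) = 954.5263 / 574.1971 = 1.66237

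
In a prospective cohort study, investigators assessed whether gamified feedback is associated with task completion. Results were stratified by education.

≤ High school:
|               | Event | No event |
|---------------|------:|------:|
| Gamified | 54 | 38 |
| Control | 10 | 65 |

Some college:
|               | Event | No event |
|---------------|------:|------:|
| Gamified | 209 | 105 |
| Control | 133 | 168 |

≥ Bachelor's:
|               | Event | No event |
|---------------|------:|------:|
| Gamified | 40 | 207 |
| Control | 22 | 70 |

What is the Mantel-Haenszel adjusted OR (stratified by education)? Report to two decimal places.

OR_MH = Σ(aᵢdᵢ/nᵢ) / Σ(bᵢcᵢ/nᵢ), where nᵢ is the stratum total.
Stratum 1 (≤ High school): n = 167; a·d/n = 54·65/167 = 21.0180; b·c/n = 38·10/167 = 2.2754
Stratum 2 (Some college): n = 615; a·d/n = 209·168/615 = 57.0927; b·c/n = 105·133/615 = 22.7073
Stratum 3 (≥ Bachelor's): n = 339; a·d/n = 40·70/339 = 8.2596; b·c/n = 207·22/339 = 13.4336
OR_MH = (21.0180 + 57.0927 + 8.2596) / (2.2754 + 22.7073 + 13.4336) = 86.3702 / 38.4164 = 2.24826

2.25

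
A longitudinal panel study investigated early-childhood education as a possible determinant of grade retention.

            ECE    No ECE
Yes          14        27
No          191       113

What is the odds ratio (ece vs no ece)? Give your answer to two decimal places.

Reading the table with exposure as columns: a = 14 (ECE, case), b = 191 (ECE, non-case), c = 27 (No ECE, case), d = 113.
OR = (a·d)/(b·c) = (14 × 113) / (191 × 27) = 1582 / 5157 = 0.30677
Exposure is associated with lower odds of grade retention (OR = 0.31 < 1).

0.31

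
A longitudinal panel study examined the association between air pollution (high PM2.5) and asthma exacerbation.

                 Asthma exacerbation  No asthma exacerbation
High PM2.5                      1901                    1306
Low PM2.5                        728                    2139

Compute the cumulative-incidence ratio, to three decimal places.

2.334

Cells: a = 1901, b = 1306, c = 728, d = 2139.
Risk in exposed = 1901/3207 = 0.59277; risk in unexposed = 728/2867 = 0.25392.
RR = 0.59277 / 0.25392 = 2.33442
The risk among the exposed is 2.33 times that among the unexposed.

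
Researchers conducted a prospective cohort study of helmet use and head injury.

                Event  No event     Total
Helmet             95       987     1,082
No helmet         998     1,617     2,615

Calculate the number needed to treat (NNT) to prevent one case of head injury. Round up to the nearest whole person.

Risk in treated group = 95/1082 = 0.08780; risk in control = 998/2615 = 0.38164.
Absolute risk reduction = 0.38164 − 0.08780 = 0.29384
NNT = 1 / ARR = 1 / 0.29384 = 3.403 → round up → 4

4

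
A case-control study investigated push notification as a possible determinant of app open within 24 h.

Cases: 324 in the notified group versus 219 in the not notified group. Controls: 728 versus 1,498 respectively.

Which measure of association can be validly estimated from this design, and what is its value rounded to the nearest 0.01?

3.04

From the description: a = 324, b = 728, c = 219, d = 1498.
This is a case-control study: participants were sampled on outcome status, so risks in the source population cannot be estimated directly — relative risk is not valid here. The odds ratio is the appropriate measure.
OR = (a·d)/(b·c) = (324 × 1498) / (728 × 219) = 485352 / 159432 = 3.04426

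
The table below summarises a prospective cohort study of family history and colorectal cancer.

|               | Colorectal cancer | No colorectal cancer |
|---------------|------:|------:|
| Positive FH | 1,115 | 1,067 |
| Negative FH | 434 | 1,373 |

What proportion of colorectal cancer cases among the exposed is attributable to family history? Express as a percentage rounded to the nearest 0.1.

53.0

Cells: a = 1115, b = 1067, c = 434, d = 1373.
Risk in exposed = 1115/2182 = 0.51100; risk in unexposed = 434/1807 = 0.24018.
RR = 0.51100/0.24018 = 2.12759
AR% = (RR − 1)/RR × 100 = (2.12759 − 1)/2.12759 × 100 = 52.9985%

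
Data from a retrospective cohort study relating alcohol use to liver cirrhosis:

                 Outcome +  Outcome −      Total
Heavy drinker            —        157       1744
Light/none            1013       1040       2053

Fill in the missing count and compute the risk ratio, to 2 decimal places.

The missing cell is in the exposed row: 1744 − 157 = 1587.
So a = 1587, b = 157, c = 1013, d = 1040.
RR = [a/(a+b)] / [c/(c+d)] = (1587/1744) / (1013/2053) = 0.90998/0.49342 = 1.84421

1.84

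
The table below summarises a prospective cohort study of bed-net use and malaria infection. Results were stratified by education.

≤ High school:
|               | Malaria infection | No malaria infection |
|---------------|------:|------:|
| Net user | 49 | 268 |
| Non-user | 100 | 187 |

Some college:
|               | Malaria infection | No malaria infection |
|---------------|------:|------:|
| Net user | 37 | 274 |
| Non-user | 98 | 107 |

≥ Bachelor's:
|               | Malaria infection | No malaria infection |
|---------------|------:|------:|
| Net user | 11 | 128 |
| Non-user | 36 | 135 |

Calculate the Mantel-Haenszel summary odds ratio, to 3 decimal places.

OR_MH = Σ(aᵢdᵢ/nᵢ) / Σ(bᵢcᵢ/nᵢ), where nᵢ is the stratum total.
Stratum 1 (≤ High school): n = 604; a·d/n = 49·187/604 = 15.1705; b·c/n = 268·100/604 = 44.3709
Stratum 2 (Some college): n = 516; a·d/n = 37·107/516 = 7.6725; b·c/n = 274·98/516 = 52.0388
Stratum 3 (≥ Bachelor's): n = 310; a·d/n = 11·135/310 = 4.7903; b·c/n = 128·36/310 = 14.8645
OR_MH = (15.1705 + 7.6725 + 4.7903) / (44.3709 + 52.0388 + 14.8645) = 27.6333 / 111.2741 = 0.24834

0.248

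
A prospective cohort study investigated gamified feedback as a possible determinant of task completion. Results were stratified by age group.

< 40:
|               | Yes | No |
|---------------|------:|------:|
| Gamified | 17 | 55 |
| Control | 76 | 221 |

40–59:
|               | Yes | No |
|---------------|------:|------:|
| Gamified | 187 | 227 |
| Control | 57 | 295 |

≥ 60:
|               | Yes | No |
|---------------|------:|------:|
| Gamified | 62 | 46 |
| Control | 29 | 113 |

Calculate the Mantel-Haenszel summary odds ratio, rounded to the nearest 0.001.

OR_MH = Σ(aᵢdᵢ/nᵢ) / Σ(bᵢcᵢ/nᵢ), where nᵢ is the stratum total.
Stratum 1 (< 40): n = 369; a·d/n = 17·221/369 = 10.1816; b·c/n = 55·76/369 = 11.3279
Stratum 2 (40–59): n = 766; a·d/n = 187·295/766 = 72.0170; b·c/n = 227·57/766 = 16.8916
Stratum 3 (≥ 60): n = 250; a·d/n = 62·113/250 = 28.0240; b·c/n = 46·29/250 = 5.3360
OR_MH = (10.1816 + 72.0170 + 28.0240) / (11.3279 + 16.8916 + 5.3360) = 110.2225 / 33.5556 = 3.28478

3.285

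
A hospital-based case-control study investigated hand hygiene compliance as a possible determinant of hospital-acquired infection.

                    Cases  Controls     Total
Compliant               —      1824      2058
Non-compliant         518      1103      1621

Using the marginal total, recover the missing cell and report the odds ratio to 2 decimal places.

The missing cell is in the exposed row: 2058 − 1824 = 234.
So a = 234, b = 1824, c = 518, d = 1103.
OR = (a·d)/(b·c) = (234 × 1103) / (1824 × 518) = 258102 / 944832 = 0.27317

0.27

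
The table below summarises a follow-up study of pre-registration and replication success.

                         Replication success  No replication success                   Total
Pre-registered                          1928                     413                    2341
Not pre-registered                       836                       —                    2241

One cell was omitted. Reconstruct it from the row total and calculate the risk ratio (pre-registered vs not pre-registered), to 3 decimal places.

2.208

The missing cell is in the unexposed row: 2241 − 836 = 1405.
So a = 1928, b = 413, c = 836, d = 1405.
RR = [a/(a+b)] / [c/(c+d)] = (1928/2341) / (836/2241) = 0.82358/0.37305 = 2.20771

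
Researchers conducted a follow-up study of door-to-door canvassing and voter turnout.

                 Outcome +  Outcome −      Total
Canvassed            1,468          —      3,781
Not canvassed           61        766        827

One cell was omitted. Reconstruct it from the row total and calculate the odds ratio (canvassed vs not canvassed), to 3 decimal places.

7.970

The missing cell is in the exposed row: 3781 − 1468 = 2313.
So a = 1468, b = 2313, c = 61, d = 766.
OR = (a·d)/(b·c) = (1468 × 766) / (2313 × 61) = 1124488 / 141093 = 7.96984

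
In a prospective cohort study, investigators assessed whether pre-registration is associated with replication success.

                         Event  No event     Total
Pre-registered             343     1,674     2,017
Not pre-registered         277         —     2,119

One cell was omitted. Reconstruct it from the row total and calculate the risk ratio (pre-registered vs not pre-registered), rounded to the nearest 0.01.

The missing cell is in the unexposed row: 2119 − 277 = 1842.
So a = 343, b = 1674, c = 277, d = 1842.
RR = [a/(a+b)] / [c/(c+d)] = (343/2017) / (277/2119) = 0.17005/0.13072 = 1.30089

1.30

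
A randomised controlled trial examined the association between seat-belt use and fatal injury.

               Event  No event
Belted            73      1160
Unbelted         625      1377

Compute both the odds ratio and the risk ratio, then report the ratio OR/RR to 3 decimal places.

Cells: a = 73, b = 1160, c = 625, d = 1377.
OR = (73·1377)/(1160·625) = 100521/725000 = 0.13865
Risk in exposed = 73/1233 = 0.05921; risk in unexposed = 625/2002 = 0.31219; RR = 0.18965
OR/RR = 0.13865 / 0.18965 = 0.73110
The outcome is not rare, so the OR lies further from 1 than the RR.

0.731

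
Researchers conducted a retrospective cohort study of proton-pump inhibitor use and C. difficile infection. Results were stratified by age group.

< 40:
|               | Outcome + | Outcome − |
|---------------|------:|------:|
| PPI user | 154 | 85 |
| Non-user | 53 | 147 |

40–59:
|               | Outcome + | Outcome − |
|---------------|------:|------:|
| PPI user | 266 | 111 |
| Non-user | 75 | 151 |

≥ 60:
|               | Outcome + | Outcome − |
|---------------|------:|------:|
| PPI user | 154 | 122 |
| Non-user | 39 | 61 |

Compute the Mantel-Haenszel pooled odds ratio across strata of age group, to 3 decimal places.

OR_MH = Σ(aᵢdᵢ/nᵢ) / Σ(bᵢcᵢ/nᵢ), where nᵢ is the stratum total.
Stratum 1 (< 40): n = 439; a·d/n = 154·147/439 = 51.5672; b·c/n = 85·53/439 = 10.2620
Stratum 2 (40–59): n = 603; a·d/n = 266·151/603 = 66.6103; b·c/n = 111·75/603 = 13.8060
Stratum 3 (≥ 60): n = 376; a·d/n = 154·61/376 = 24.9840; b·c/n = 122·39/376 = 12.6543
OR_MH = (51.5672 + 66.6103 + 24.9840) / (10.2620 + 13.8060 + 12.6543) = 143.1615 / 36.7222 = 3.89850

3.899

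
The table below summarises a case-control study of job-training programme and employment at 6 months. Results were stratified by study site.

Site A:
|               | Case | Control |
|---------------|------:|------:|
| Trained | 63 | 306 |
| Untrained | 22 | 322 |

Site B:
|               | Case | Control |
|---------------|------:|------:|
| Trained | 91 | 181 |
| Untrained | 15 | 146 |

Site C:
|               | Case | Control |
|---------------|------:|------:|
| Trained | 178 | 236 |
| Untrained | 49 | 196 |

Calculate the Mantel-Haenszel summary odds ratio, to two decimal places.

OR_MH = Σ(aᵢdᵢ/nᵢ) / Σ(bᵢcᵢ/nᵢ), where nᵢ is the stratum total.
Stratum 1 (Site A): n = 713; a·d/n = 63·322/713 = 28.4516; b·c/n = 306·22/713 = 9.4418
Stratum 2 (Site B): n = 433; a·d/n = 91·146/433 = 30.6836; b·c/n = 181·15/433 = 6.2702
Stratum 3 (Site C): n = 659; a·d/n = 178·196/659 = 52.9408; b·c/n = 236·49/659 = 17.5478
OR_MH = (28.4516 + 30.6836 + 52.9408) / (9.4418 + 6.2702 + 17.5478) = 112.0760 / 33.2598 = 3.36971

3.37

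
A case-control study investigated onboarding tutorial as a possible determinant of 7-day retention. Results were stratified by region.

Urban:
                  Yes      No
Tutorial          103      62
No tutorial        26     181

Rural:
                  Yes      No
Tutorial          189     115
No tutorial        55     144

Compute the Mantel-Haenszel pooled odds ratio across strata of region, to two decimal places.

6.16

OR_MH = Σ(aᵢdᵢ/nᵢ) / Σ(bᵢcᵢ/nᵢ), where nᵢ is the stratum total.
Stratum 1 (Urban): n = 372; a·d/n = 103·181/372 = 50.1156; b·c/n = 62·26/372 = 4.3333
Stratum 2 (Rural): n = 503; a·d/n = 189·144/503 = 54.1074; b·c/n = 115·55/503 = 12.5746
OR_MH = (50.1156 + 54.1074) / (4.3333 + 12.5746) = 104.2229 / 16.9079 = 6.16416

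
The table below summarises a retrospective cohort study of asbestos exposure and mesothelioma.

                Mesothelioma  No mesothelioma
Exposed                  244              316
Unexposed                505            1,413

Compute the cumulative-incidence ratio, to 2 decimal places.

1.65

Cells: a = 244, b = 316, c = 505, d = 1413.
Risk in exposed = 244/560 = 0.43571; risk in unexposed = 505/1918 = 0.26330.
RR = 0.43571 / 0.26330 = 1.65485
The risk among the exposed is 1.65 times that among the unexposed.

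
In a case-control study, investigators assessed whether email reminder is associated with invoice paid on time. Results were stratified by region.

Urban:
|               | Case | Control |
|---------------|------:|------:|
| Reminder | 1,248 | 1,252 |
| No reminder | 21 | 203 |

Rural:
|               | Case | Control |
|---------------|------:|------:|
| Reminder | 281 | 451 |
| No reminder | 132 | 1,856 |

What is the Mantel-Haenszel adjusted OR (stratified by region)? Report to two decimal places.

9.03

OR_MH = Σ(aᵢdᵢ/nᵢ) / Σ(bᵢcᵢ/nᵢ), where nᵢ is the stratum total.
Stratum 1 (Urban): n = 2724; a·d/n = 1248·203/2724 = 93.0044; b·c/n = 1252·21/2724 = 9.6520
Stratum 2 (Rural): n = 2720; a·d/n = 281·1856/2720 = 191.7412; b·c/n = 451·132/2720 = 21.8868
OR_MH = (93.0044 + 191.7412) / (9.6520 + 21.8868) = 284.7456 / 31.5387 = 9.02844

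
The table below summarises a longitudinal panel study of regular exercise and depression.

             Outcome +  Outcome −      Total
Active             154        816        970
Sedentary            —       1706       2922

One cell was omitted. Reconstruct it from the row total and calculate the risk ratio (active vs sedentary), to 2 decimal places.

The missing cell is in the unexposed row: 2922 − 1706 = 1216.
So a = 154, b = 816, c = 1216, d = 1706.
RR = [a/(a+b)] / [c/(c+d)] = (154/970) / (1216/2922) = 0.15876/0.41615 = 0.38150

0.38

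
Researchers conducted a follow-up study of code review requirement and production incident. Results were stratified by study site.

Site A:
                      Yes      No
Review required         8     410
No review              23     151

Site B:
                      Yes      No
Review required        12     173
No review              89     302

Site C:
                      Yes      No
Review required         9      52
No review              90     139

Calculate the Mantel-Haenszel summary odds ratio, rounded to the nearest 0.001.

OR_MH = Σ(aᵢdᵢ/nᵢ) / Σ(bᵢcᵢ/nᵢ), where nᵢ is the stratum total.
Stratum 1 (Site A): n = 592; a·d/n = 8·151/592 = 2.0405; b·c/n = 410·23/592 = 15.9291
Stratum 2 (Site B): n = 576; a·d/n = 12·302/576 = 6.2917; b·c/n = 173·89/576 = 26.7309
Stratum 3 (Site C): n = 290; a·d/n = 9·139/290 = 4.3138; b·c/n = 52·90/290 = 16.1379
OR_MH = (2.0405 + 6.2917 + 4.3138) / (15.9291 + 26.7309 + 16.1379) = 12.6460 / 58.7979 = 0.21508

0.215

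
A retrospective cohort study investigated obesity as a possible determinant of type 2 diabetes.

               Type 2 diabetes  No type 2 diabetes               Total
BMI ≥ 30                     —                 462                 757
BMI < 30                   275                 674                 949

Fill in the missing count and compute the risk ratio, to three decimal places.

1.345

The missing cell is in the exposed row: 757 − 462 = 295.
So a = 295, b = 462, c = 275, d = 674.
RR = [a/(a+b)] / [c/(c+d)] = (295/757) / (275/949) = 0.38970/0.28978 = 1.34481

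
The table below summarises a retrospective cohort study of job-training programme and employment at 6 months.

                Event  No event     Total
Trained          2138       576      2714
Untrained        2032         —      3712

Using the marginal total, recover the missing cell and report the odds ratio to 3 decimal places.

3.069

The missing cell is in the unexposed row: 3712 − 2032 = 1680.
So a = 2138, b = 576, c = 2032, d = 1680.
OR = (a·d)/(b·c) = (2138 × 1680) / (576 × 2032) = 3591840 / 1170432 = 3.06882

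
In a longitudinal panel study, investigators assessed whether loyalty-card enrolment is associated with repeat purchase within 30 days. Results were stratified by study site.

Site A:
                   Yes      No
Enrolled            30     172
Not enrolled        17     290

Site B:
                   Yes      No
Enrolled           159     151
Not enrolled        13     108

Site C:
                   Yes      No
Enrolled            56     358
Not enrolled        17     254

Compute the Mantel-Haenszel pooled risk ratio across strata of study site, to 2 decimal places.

RR_MH = Σ(aᵢ·n₀ᵢ/nᵢ) / Σ(cᵢ·n₁ᵢ/nᵢ), with n₁ᵢ = aᵢ+bᵢ (exposed), n₀ᵢ = cᵢ+dᵢ (unexposed), nᵢ = n₁ᵢ+n₀ᵢ.
Stratum 1 (Site A): n₁ = 202, n₀ = 307, n = 509; a·n₀/n = 30·307/509 = 18.0943; c·n₁/n = 17·202/509 = 6.7466
Stratum 2 (Site B): n₁ = 310, n₀ = 121, n = 431; a·n₀/n = 159·121/431 = 44.6381; c·n₁/n = 13·310/431 = 9.3503
Stratum 3 (Site C): n₁ = 414, n₀ = 271, n = 685; a·n₀/n = 56·271/685 = 22.1547; c·n₁/n = 17·414/685 = 10.2745
RR_MH = (18.0943 + 44.6381 + 22.1547) / (6.7466 + 9.3503 + 10.2745) = 84.8871 / 26.3714 = 3.21891

3.22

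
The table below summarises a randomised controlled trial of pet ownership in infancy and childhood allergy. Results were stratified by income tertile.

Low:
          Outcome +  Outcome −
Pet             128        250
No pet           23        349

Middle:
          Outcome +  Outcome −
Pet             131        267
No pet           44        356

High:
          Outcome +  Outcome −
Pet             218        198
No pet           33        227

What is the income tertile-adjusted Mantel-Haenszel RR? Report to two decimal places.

3.96

RR_MH = Σ(aᵢ·n₀ᵢ/nᵢ) / Σ(cᵢ·n₁ᵢ/nᵢ), with n₁ᵢ = aᵢ+bᵢ (exposed), n₀ᵢ = cᵢ+dᵢ (unexposed), nᵢ = n₁ᵢ+n₀ᵢ.
Stratum 1 (Low): n₁ = 378, n₀ = 372, n = 750; a·n₀/n = 128·372/750 = 63.4880; c·n₁/n = 23·378/750 = 11.5920
Stratum 2 (Middle): n₁ = 398, n₀ = 400, n = 798; a·n₀/n = 131·400/798 = 65.6642; c·n₁/n = 44·398/798 = 21.9449
Stratum 3 (High): n₁ = 416, n₀ = 260, n = 676; a·n₀/n = 218·260/676 = 83.8462; c·n₁/n = 33·416/676 = 20.3077
RR_MH = (63.4880 + 65.6642 + 83.8462) / (11.5920 + 21.9449 + 20.3077) = 212.9983 / 53.8446 = 3.95580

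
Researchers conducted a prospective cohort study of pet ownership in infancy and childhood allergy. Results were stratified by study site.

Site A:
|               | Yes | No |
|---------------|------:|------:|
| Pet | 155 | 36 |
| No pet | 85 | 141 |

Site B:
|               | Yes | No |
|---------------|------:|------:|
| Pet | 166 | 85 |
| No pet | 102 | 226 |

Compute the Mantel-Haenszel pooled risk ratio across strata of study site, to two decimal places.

RR_MH = Σ(aᵢ·n₀ᵢ/nᵢ) / Σ(cᵢ·n₁ᵢ/nᵢ), with n₁ᵢ = aᵢ+bᵢ (exposed), n₀ᵢ = cᵢ+dᵢ (unexposed), nᵢ = n₁ᵢ+n₀ᵢ.
Stratum 1 (Site A): n₁ = 191, n₀ = 226, n = 417; a·n₀/n = 155·226/417 = 84.0048; c·n₁/n = 85·191/417 = 38.9329
Stratum 2 (Site B): n₁ = 251, n₀ = 328, n = 579; a·n₀/n = 166·328/579 = 94.0380; c·n₁/n = 102·251/579 = 44.2176
RR_MH = (84.0048 + 94.0380) / (38.9329 + 44.2176) = 178.0428 / 83.1505 = 2.14121

2.14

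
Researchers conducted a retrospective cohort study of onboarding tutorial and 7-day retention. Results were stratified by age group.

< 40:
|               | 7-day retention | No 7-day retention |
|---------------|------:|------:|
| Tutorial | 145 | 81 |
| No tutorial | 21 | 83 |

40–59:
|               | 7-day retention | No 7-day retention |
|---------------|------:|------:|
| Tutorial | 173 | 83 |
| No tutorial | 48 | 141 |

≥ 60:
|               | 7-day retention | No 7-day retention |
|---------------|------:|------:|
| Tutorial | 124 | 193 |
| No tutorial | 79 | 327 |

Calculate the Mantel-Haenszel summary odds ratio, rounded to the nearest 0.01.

OR_MH = Σ(aᵢdᵢ/nᵢ) / Σ(bᵢcᵢ/nᵢ), where nᵢ is the stratum total.
Stratum 1 (< 40): n = 330; a·d/n = 145·83/330 = 36.4697; b·c/n = 81·21/330 = 5.1545
Stratum 2 (40–59): n = 445; a·d/n = 173·141/445 = 54.8157; b·c/n = 83·48/445 = 8.9528
Stratum 3 (≥ 60): n = 723; a·d/n = 124·327/723 = 56.0830; b·c/n = 193·79/723 = 21.0885
OR_MH = (36.4697 + 54.8157 + 56.0830) / (5.1545 + 8.9528 + 21.0885) = 147.3684 / 35.1959 = 4.18709

4.19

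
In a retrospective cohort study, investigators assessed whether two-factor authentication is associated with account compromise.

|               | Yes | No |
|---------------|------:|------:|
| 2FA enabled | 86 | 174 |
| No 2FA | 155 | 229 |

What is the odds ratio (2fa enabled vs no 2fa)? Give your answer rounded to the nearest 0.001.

0.730

Cells: a = 86, b = 174, c = 155, d = 229.
OR = (a·d)/(b·c) = (86 × 229) / (174 × 155) = 19694 / 26970 = 0.73022
Exposure is associated with lower odds of account compromise (OR = 0.73 < 1).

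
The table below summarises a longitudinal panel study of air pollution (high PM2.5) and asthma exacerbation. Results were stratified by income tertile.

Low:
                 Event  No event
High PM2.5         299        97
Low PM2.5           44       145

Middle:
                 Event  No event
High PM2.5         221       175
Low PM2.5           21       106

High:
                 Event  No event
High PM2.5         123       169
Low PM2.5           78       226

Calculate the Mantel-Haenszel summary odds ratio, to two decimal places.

OR_MH = Σ(aᵢdᵢ/nᵢ) / Σ(bᵢcᵢ/nᵢ), where nᵢ is the stratum total.
Stratum 1 (Low): n = 585; a·d/n = 299·145/585 = 74.1111; b·c/n = 97·44/585 = 7.2957
Stratum 2 (Middle): n = 523; a·d/n = 221·106/523 = 44.7916; b·c/n = 175·21/523 = 7.0268
Stratum 3 (High): n = 596; a·d/n = 123·226/596 = 46.6409; b·c/n = 169·78/596 = 22.1174
OR_MH = (74.1111 + 44.7916 + 46.6409) / (7.2957 + 7.0268 + 22.1174) = 165.5436 / 36.4399 = 4.54292

4.54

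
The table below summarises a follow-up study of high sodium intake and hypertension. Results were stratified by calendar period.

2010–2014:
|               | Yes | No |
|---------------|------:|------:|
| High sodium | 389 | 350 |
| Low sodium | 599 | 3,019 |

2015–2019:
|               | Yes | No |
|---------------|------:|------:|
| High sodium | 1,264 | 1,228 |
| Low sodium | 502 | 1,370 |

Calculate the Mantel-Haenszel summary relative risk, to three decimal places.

2.228

RR_MH = Σ(aᵢ·n₀ᵢ/nᵢ) / Σ(cᵢ·n₁ᵢ/nᵢ), with n₁ᵢ = aᵢ+bᵢ (exposed), n₀ᵢ = cᵢ+dᵢ (unexposed), nᵢ = n₁ᵢ+n₀ᵢ.
Stratum 1 (2010–2014): n₁ = 739, n₀ = 3618, n = 4357; a·n₀/n = 389·3618/4357 = 323.0209; c·n₁/n = 599·739/4357 = 101.5977
Stratum 2 (2015–2019): n₁ = 2492, n₀ = 1872, n = 4364; a·n₀/n = 1264·1872/4364 = 542.2108; c·n₁/n = 502·2492/4364 = 286.6599
RR_MH = (323.0209 + 542.2108) / (101.5977 + 286.6599) = 865.2317 / 388.2576 = 2.22850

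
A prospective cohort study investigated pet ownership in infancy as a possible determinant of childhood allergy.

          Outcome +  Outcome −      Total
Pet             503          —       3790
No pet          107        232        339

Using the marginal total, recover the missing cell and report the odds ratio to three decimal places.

0.332

The missing cell is in the exposed row: 3790 − 503 = 3287.
So a = 503, b = 3287, c = 107, d = 232.
OR = (a·d)/(b·c) = (503 × 232) / (3287 × 107) = 116696 / 351709 = 0.33180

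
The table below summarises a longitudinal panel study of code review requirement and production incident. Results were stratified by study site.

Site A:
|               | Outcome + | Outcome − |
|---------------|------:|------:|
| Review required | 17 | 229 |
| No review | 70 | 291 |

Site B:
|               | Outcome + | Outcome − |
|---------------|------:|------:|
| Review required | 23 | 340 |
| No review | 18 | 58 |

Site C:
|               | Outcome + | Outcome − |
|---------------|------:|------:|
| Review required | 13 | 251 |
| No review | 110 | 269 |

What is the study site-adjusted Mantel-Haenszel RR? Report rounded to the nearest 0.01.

0.25

RR_MH = Σ(aᵢ·n₀ᵢ/nᵢ) / Σ(cᵢ·n₁ᵢ/nᵢ), with n₁ᵢ = aᵢ+bᵢ (exposed), n₀ᵢ = cᵢ+dᵢ (unexposed), nᵢ = n₁ᵢ+n₀ᵢ.
Stratum 1 (Site A): n₁ = 246, n₀ = 361, n = 607; a·n₀/n = 17·361/607 = 10.1104; c·n₁/n = 70·246/607 = 28.3690
Stratum 2 (Site B): n₁ = 363, n₀ = 76, n = 439; a·n₀/n = 23·76/439 = 3.9818; c·n₁/n = 18·363/439 = 14.8838
Stratum 3 (Site C): n₁ = 264, n₀ = 379, n = 643; a·n₀/n = 13·379/643 = 7.6625; c·n₁/n = 110·264/643 = 45.1633
RR_MH = (10.1104 + 3.9818 + 7.6625) / (28.3690 + 14.8838 + 45.1633) = 21.7547 / 88.4162 = 0.24605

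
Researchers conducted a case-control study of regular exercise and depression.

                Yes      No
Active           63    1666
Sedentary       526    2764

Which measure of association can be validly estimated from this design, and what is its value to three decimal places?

0.199

Cells: a = 63, b = 1666, c = 526, d = 2764.
This is a case-control study: participants were sampled on outcome status, so risks in the source population cannot be estimated directly — relative risk is not valid here. The odds ratio is the appropriate measure.
OR = (a·d)/(b·c) = (63 × 2764) / (1666 × 526) = 174132 / 876316 = 0.19871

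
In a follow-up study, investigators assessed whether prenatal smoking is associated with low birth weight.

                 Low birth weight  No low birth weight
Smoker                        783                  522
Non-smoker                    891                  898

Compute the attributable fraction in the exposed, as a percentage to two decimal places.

16.99

Cells: a = 783, b = 522, c = 891, d = 898.
Risk in exposed = 783/1305 = 0.60000; risk in unexposed = 891/1789 = 0.49804.
RR = 0.60000/0.49804 = 1.20471
AR% = (RR − 1)/RR × 100 = (1.20471 − 1)/1.20471 × 100 = 16.9927%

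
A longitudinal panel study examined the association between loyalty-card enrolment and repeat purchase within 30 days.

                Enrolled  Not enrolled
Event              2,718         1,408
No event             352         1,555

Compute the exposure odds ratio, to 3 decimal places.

8.528

Reading the table with exposure as columns: a = 2718 (Enrolled, case), b = 352 (Enrolled, non-case), c = 1408 (Not enrolled, case), d = 1555.
OR = (a·d)/(b·c) = (2718 × 1555) / (352 × 1408) = 4226490 / 495616 = 8.52775
The odds of repeat purchase within 30 days are about 8.53 times as high in the enrolled group.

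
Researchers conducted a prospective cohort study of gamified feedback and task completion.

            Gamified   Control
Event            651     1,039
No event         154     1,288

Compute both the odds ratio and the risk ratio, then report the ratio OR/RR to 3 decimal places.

2.893

Reading the table with exposure as columns: a = 651 (Gamified, case), b = 154 (Gamified, non-case), c = 1039 (Control, case), d = 1288.
OR = (651·1288)/(154·1039) = 838488/160006 = 5.24035
Risk in exposed = 651/805 = 0.80870; risk in unexposed = 1039/2327 = 0.44650; RR = 1.81120
OR/RR = 5.24035 / 1.81120 = 2.89331
The outcome is not rare, so the OR lies further from 1 than the RR.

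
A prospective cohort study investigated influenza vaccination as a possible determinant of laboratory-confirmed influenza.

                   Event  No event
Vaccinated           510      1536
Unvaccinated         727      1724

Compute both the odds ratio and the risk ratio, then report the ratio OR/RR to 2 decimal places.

0.94

Cells: a = 510, b = 1536, c = 727, d = 1724.
OR = (510·1724)/(1536·727) = 879240/1116672 = 0.78738
Risk in exposed = 510/2046 = 0.24927; risk in unexposed = 727/2451 = 0.29661; RR = 0.84038
OR/RR = 0.78738 / 0.84038 = 0.93693
The outcome is not rare, so the OR lies further from 1 than the RR.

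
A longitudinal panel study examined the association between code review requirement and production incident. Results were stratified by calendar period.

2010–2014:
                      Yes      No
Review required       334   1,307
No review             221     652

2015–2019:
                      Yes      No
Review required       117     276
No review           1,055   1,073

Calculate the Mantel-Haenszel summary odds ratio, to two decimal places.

OR_MH = Σ(aᵢdᵢ/nᵢ) / Σ(bᵢcᵢ/nᵢ), where nᵢ is the stratum total.
Stratum 1 (2010–2014): n = 2514; a·d/n = 334·652/2514 = 86.6221; b·c/n = 1307·221/2514 = 114.8954
Stratum 2 (2015–2019): n = 2521; a·d/n = 117·1073/2521 = 49.7981; b·c/n = 276·1055/2521 = 115.5018
OR_MH = (86.6221 + 49.7981) / (114.8954 + 115.5018) = 136.4202 / 230.3972 = 0.59211

0.59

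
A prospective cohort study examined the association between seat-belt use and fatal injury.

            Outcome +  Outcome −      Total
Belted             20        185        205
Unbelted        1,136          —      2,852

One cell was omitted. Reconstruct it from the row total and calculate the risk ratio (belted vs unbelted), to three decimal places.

The missing cell is in the unexposed row: 2852 − 1136 = 1716.
So a = 20, b = 185, c = 1136, d = 1716.
RR = [a/(a+b)] / [c/(c+d)] = (20/205) / (1136/2852) = 0.09756/0.39832 = 0.24493

0.245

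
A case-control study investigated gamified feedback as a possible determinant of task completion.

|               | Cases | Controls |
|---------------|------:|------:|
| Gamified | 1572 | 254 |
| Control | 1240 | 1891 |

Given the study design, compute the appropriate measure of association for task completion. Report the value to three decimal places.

9.438

Cells: a = 1572, b = 254, c = 1240, d = 1891.
This is a case-control study: participants were sampled on outcome status, so risks in the source population cannot be estimated directly — relative risk is not valid here. The odds ratio is the appropriate measure.
OR = (a·d)/(b·c) = (1572 × 1891) / (254 × 1240) = 2972652 / 314960 = 9.43819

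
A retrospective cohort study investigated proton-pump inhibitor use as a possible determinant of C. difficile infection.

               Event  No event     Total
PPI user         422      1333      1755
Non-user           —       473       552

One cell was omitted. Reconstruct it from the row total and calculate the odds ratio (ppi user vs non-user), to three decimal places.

The missing cell is in the unexposed row: 552 − 473 = 79.
So a = 422, b = 1333, c = 79, d = 473.
OR = (a·d)/(b·c) = (422 × 473) / (1333 × 79) = 199606 / 105307 = 1.89547

1.895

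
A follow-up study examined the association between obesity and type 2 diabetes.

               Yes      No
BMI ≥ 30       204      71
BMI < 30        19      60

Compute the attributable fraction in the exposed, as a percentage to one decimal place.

Cells: a = 204, b = 71, c = 19, d = 60.
Risk in exposed = 204/275 = 0.74182; risk in unexposed = 19/79 = 0.24051.
RR = 0.74182/0.24051 = 3.08440
AR% = (RR − 1)/RR × 100 = (3.08440 − 1)/3.08440 × 100 = 67.5788%

67.6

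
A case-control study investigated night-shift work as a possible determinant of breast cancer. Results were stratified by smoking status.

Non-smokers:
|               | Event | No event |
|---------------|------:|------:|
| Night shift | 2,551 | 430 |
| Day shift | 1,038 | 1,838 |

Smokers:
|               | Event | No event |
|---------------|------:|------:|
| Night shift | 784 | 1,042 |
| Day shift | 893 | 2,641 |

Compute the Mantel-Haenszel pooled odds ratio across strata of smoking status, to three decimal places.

OR_MH = Σ(aᵢdᵢ/nᵢ) / Σ(bᵢcᵢ/nᵢ), where nᵢ is the stratum total.
Stratum 1 (Non-smokers): n = 5857; a·d/n = 2551·1838/5857 = 800.5358; b·c/n = 430·1038/5857 = 76.2062
Stratum 2 (Smokers): n = 5360; a·d/n = 784·2641/5360 = 386.2955; b·c/n = 1042·893/5360 = 173.6019
OR_MH = (800.5358 + 386.2955) / (76.2062 + 173.6019) = 1186.8313 / 249.8081 = 4.75097

4.751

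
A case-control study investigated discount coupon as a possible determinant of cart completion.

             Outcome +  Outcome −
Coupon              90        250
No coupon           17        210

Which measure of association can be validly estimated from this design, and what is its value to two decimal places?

4.45

Cells: a = 90, b = 250, c = 17, d = 210.
This is a case-control study: participants were sampled on outcome status, so risks in the source population cannot be estimated directly — relative risk is not valid here. The odds ratio is the appropriate measure.
OR = (a·d)/(b·c) = (90 × 210) / (250 × 17) = 18900 / 4250 = 4.44706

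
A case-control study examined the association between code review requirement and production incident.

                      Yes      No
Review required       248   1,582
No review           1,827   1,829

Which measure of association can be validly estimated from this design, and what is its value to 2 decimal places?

Cells: a = 248, b = 1582, c = 1827, d = 1829.
This is a case-control study: participants were sampled on outcome status, so risks in the source population cannot be estimated directly — relative risk is not valid here. The odds ratio is the appropriate measure.
OR = (a·d)/(b·c) = (248 × 1829) / (1582 × 1827) = 453592 / 2890314 = 0.15694

0.16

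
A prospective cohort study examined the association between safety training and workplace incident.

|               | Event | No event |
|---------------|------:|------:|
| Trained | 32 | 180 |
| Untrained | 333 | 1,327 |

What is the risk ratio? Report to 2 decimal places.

Cells: a = 32, b = 180, c = 333, d = 1327.
Risk in exposed = 32/212 = 0.15094; risk in unexposed = 333/1660 = 0.20060.
RR = 0.15094 / 0.20060 = 0.75245
The risk is 25% lower among the exposed than among the unexposed.

0.75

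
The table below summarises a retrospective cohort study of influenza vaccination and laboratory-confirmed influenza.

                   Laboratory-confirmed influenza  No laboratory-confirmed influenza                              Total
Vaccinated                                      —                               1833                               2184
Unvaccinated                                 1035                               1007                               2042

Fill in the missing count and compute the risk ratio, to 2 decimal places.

The missing cell is in the exposed row: 2184 − 1833 = 351.
So a = 351, b = 1833, c = 1035, d = 1007.
RR = [a/(a+b)] / [c/(c+d)] = (351/2184) / (1035/2042) = 0.16071/0.50686 = 0.31708

0.32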